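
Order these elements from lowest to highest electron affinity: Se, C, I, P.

P < C < Se < I

C is in period 2, group 14; P is in period 3, group 15; Se is in period 4, group 16; I is in period 5, group 17.
Electron affinity generally becomes more exothermic across a period toward the halogens and less exothermic down a group.
These sit on a diagonal, where the across-period and down-group effects partly cancel.
C > P: the two effects oppose for this pair; the down-group effect wins (122 vs 72 kJ/mol).
Se > C: period and group pull opposite ways; the across-period shift dominates (195 vs 122 kJ/mol).
I > Se: period and group pull opposite ways; the across-period shift dominates (295 vs 195 kJ/mol).
For reference (kJ/mol): C 122, P 72, Se 195, I 295.
So from lowest to highest: P < C < Se < I.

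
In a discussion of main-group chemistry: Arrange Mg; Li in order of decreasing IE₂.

Li > Mg

The second ionization energy removes an electron from the +1 ion. For each element: Mg⁺ still has 1 valence electron; Li⁺ is the bare [He] core.
Breaking into a closed-shell core is much more expensive than removing a leftover valence electron — Li has the largest IE_2 here.
Approximate IE_2 values (kJ/mol): Mg 1451, Li 7298.
Hence IE_2: Mg < Li.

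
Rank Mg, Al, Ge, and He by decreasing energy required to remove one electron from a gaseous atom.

He, Ge, Mg, Al

First ionization energy rises across a period (greater Z_eff holds electrons more tightly) and falls down a group (valence electrons are farther from the nucleus).
These span different periods and groups, so the two trends combine.
Mg > Al: this pair runs against the simple trend — see the exception note.
Ge > Mg: the two effects oppose for this pair; the across-period effect wins (762 vs 738 kJ/mol).
He > Ge: relative to Ge, both the across-period and down-group shifts push He's first ionization energy up.
Note the exception: Mg has a higher first ionization energy than Al, contrary to the simple trend — Al's single 3p electron is easier to remove than one from Mg's filled 3s².
Approximate values (kJ/mol): He 2372, Mg 738, Al 578, Ge 762.
So from highest to lowest: He > Ge > Mg > Al.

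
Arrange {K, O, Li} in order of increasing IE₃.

K, O, Li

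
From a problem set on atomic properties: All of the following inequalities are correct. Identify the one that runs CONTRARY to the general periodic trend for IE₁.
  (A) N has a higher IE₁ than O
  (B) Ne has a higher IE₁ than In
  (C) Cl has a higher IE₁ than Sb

(A)

The general trend: IE₁ increases across a period and decreases down a group.
(A) N (period 2, group 15) vs O (period 2, group 16): the stated order contradicts the simple trend.
(B) Ne (period 2, group 18) vs In (period 5, group 13): the stated order agrees with the simple trend.
(C) Cl (period 3, group 17) vs Sb (period 5, group 15): the stated order agrees with the simple trend.
The exception is (A): pairing an electron in O's 2p⁴ costs repulsion energy, so O ionizes more easily than half-filled N (2p³).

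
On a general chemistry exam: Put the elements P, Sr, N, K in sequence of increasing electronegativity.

N is in period 2, group 15; P is in period 3, group 15; K is in period 4, group 1; Sr is in period 5, group 2.
EN rises left→right (higher Z_eff, smaller atoms) and falls top→bottom (larger, more shielded atoms).
Neither a single period nor a single group — weigh both effects.
Sr > K: the two effects oppose for this pair; the across-period effect wins (0.95 vs 0.82).
P > Sr: both effects reinforce here, so P is clearly the higher of the two.
N > P: N sits above P in group 15, so the down-group effect alone puts N higher.
For reference (Pauling): N 3.04, P 2.19, K 0.82, Sr 0.95.
So from lowest to highest: K < Sr < P < N.

K < Sr < P < N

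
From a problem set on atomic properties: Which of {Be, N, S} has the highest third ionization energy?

Be

The third ionization energy removes an electron from the +2 ion. For each element: Be²⁺ is the bare [He] core; N²⁺ still has 3 valence electrons; S²⁺ still has 4 valence electrons.
Breaking into a closed-shell core is much more expensive than removing a leftover valence electron — Be has the largest IE_3 here.
Valence configurations: N²⁺ [He]2s²2p¹, S²⁺ [Ne]3s²3p².
Approximate IE_3 values (kJ/mol): Be 14849, N 4578, S 3357.
Hence IE_3: S < N < Be.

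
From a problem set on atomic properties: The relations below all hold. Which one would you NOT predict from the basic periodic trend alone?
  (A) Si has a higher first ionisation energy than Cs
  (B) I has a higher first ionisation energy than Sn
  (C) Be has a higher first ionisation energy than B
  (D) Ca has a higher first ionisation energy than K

(C)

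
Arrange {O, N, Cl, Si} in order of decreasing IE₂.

Consider each +1 ion: O⁺ still has 5 valence electrons; N⁺ still has 4 valence electrons; Cl⁺ still has 6 valence electrons; Si⁺ still has 3 valence electrons.
All are still removing valence electrons, so compare the +1 ions as you would atoms: IE_2 generally rises across a period (higher Z_eff) and falls down a group (larger shell), subject to the usual subshell exceptions.
Valence configurations: O⁺ [He]2s²2p³, N⁺ [He]2s²2p², Cl⁺ [Ne]3s²3p⁴, Si⁺ [Ne]3s²3p¹.
The numbers (kJ/mol): O 3388, N 2856, Cl 2298, Si 1577.
Putting it together, IE_2: Si < Cl < N < O.

O > N > Cl > Si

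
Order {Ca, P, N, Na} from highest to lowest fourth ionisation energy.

Consider each +3 ion: Ca³⁺ is already 1 electron into the core; P³⁺ still has 2 valence electrons; N³⁺ still has 2 valence electrons; Na³⁺ is already 2 electrons into the core.
Usually core removal costs more than valence removal, but here the competition is close: a tightly held n=2 valence electron can cost more to remove than an n=3 core electron, so the actual values have to decide it.
Valence configurations: P³⁺ [Ne]3s², N³⁺ [He]2s².
Tabulated IE_4 (kJ/mol): Ca 6491, P 4964, N 7475, Na 9543.
Hence IE_4: P < Ca < N < Na.

Na, N, Ca, P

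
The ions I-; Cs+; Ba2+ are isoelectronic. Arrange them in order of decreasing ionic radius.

All of these have 54 electrons, so size is governed by nuclear charge alone: the more protons, the stronger the pull on the same electron cloud, and the smaller the ion.
Nuclear charges: Ba2+ (Z=56), Cs+ (Z=55), I- (Z=53).
Largest to smallest: I- > Cs+ > Ba2+.

I-, Cs+, Ba2+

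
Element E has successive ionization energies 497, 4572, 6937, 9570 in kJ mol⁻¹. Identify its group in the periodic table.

Look for the largest jump between consecutive ionization energies: IE2/IE1 ≈ 9.2, far larger than any earlier ratio.
That jump marks the point where a core electron is being removed. So the atom has 1 valence electron.
A main-group element with 1 valence electron is in group 1.

Group 1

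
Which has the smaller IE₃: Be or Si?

Si

After 2 electrons have been removed, what remains? Be²⁺ is the bare [He] core; Si²⁺ still has 2 valence electrons.
Breaking into a closed-shell core is much more expensive than removing a leftover valence electron — Be has the largest IE_3 here.
Approximate IE_3 values (kJ/mol): Be 14849, Si 3232.
Hence IE_3: Si < Be.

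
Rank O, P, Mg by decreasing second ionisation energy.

IE_2 is the cost of taking one more electron from the +1 cation: O⁺ still has 5 valence electrons; P⁺ still has 4 valence electrons; Mg⁺ still has 1 valence electron.
All are still removing valence electrons, so compare the +1 ions as you would atoms: IE_2 generally rises across a period (higher Z_eff) and falls down a group (larger shell), subject to the usual subshell exceptions.
Valence configurations: O⁺ [He]2s²2p³, P⁺ [Ne]3s²3p², Mg⁺ [Ne]3s¹.
The numbers (kJ/mol): O 3388, P 1907, Mg 1451.
Hence IE_2: Mg < P < O.

O, P, Mg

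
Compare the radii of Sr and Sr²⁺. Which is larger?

Forming Sr²⁺ removes 2 electrons from Sr. Fewer electrons for the same nuclear charge means less shielding and a higher Z_eff on the remaining electrons, and for main-group metals the entire outer shell is lost.
A cation is smaller than its parent atom: Sr²⁺ < Sr.

Sr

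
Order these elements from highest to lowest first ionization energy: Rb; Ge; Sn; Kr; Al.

IE₁ increases left→right with effective nuclear charge and decreases top→bottom as the valence shell moves farther out.
Neither a single period nor a single group — weigh both effects.
Al > Rb: relative to Rb, both the across-period and down-group shifts push Al's first ionization energy up.
Sn > Al: the two effects oppose for this pair; the across-period effect wins (709 vs 578 kJ/mol).
Ge > Sn: they share group 14; the group trend gives Ge the larger value.
Kr > Ge: Kr lies to the right of Ge in period 4, so the across-period effect alone puts Kr higher.
For reference (kJ/mol): Al 578, Ge 762, Kr 1351, Rb 403, Sn 709.
So from highest to lowest: Kr > Ge > Sn > Al > Rb.

Kr > Ge > Sn > Al > Rb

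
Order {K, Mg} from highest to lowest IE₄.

Mg, K

After 3 electrons have been removed, what remains? K³⁺ is already 2 electrons into the core; Mg³⁺ is already 1 electron into the core.
All of these are removing an electron from a noble-gas core or deeper; the smaller core (lower principal quantum number) is held far more tightly, and within a period the higher nuclear charge binds the same core more tightly.
The numbers (kJ/mol): K 5877, Mg 10543.
Hence IE_4: K < Mg.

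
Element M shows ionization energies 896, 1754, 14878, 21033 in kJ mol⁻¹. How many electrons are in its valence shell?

2

Look for the largest jump between consecutive ionization energies: IE3/IE2 ≈ 8.5, far larger than any earlier ratio.
That jump marks the point where a core electron is being removed. So the atom has 2 valence electrons.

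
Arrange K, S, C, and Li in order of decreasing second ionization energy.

After 1 electron has been removed, what remains? K⁺ is the bare [Ar] core; S⁺ still has 5 valence electrons; C⁺ still has 3 valence electrons; Li⁺ is the bare [He] core.
Core electrons are held far more tightly than valence electrons, so K and Li top the IE_2 order.
Valence configurations: S⁺ [Ne]3s²3p³, C⁺ [He]2s²2p¹.
The numbers (kJ/mol): K 3052, S 2252, C 2353, Li 7298.
So the second ionization energies run S < C < K < Li.

Li > K > C > S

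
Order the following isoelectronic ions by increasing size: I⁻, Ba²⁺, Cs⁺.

Ba²⁺ < Cs⁺ < I⁻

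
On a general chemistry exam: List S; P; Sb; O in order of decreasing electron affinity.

O is in period 2, group 16; P is in period 3, group 15; S is in period 3, group 16; Sb is in period 5, group 15.
Electron affinity generally becomes more exothermic across a period toward the halogens and less exothermic down a group.
Neither a single period nor a single group — weigh both effects.
Sb > P: this pair runs against the simple trend — see the exception note.
O > Sb: both effects reinforce here, so O is clearly the higher of the two.
S > O: this pair runs against the simple trend — see the exception note.
Note the exception: Sb has a higher electron affinity than P, contrary to the simple trend — both are half-filled np³, but the pairing/repulsion penalty for the added electron shrinks as the p orbitals become larger and more diffuse down the group, and for Sb that outweighs the weaker nuclear attraction.
Note the exception: S has a higher electron affinity than O, contrary to the simple trend — the compact 2p subshell of O repels the added electron more than S's larger 3p does.
Tabulated electron affinity (kJ/mol): O 141, P 72, S 200, Sb 103.
So from highest to lowest: S > O > Sb > P.

S > O > Sb > P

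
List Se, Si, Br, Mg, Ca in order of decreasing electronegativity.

Mg is in period 3, group 2; Si is in period 3, group 14; Ca is in period 4, group 2; Se is in period 4, group 16; Br is in period 4, group 17.
Atoms toward the upper right of the periodic table pull bonding electrons most strongly.
Neither a single period nor a single group — weigh both effects.
Mg > Ca: they share group 2; the group trend gives Mg the larger value.
Si > Mg: Si lies to the right of Mg in period 3, so the across-period effect alone puts Si higher.
Se > Si: period and group pull opposite ways; the across-period shift dominates (2.55 vs 1.90).
Br > Se: both are in period 4; the period trend gives Br the larger value.
Approximate values (Pauling): Mg 1.31, Si 1.90, Ca 1.00, Se 2.55, Br 2.96.
So from highest to lowest: Br > Se > Si > Mg > Ca.

Br, Se, Si, Mg, Ca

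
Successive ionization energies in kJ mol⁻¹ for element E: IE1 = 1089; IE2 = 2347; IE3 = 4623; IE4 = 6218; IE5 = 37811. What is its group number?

Look for the largest jump between consecutive ionization energies: IE5/IE4 ≈ 6.1, far larger than any earlier ratio.
That jump marks the point where a core electron is being removed. So the atom has 4 valence electrons.
A main-group element with 4 valence electrons is in group 14.

Group 14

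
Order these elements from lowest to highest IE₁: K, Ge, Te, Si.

Si is in period 3, group 14; K is in period 4, group 1; Ge is in period 4, group 14; Te is in period 5, group 16.
Removing the outermost electron gets harder across a period and easier down a group.
Here both period and group differ, so the two effects have to be weighed against each other.
Ge > K: Ge lies to the right of K in period 4, so the across-period effect alone puts Ge higher.
Si > Ge: they share group 14; the group trend gives Si the larger value.
Te > Si: the two effects oppose for this pair; the across-period effect wins (869 vs 786 kJ/mol).
Approximate values (kJ/mol): Si 786, K 419, Ge 762, Te 869.
So from lowest to highest: K < Ge < Si < Te.

K, Ge, Si, Te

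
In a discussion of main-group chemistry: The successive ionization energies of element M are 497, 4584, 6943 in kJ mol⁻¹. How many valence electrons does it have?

Look for the largest jump between consecutive ionization energies: IE2/IE1 ≈ 9.2, far larger than any earlier ratio.
That jump marks the point where a core electron is being removed. So the atom has 1 valence electron.

1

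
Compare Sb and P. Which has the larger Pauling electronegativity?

P

Smaller atoms with higher effective nuclear charge are more electronegative.
All are in group 15, so electronegativity increases up the group.
So P has the larger Pauling electronegativity (P > Sb).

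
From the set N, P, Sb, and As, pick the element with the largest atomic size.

Sb

Radius decreases left→right (rising Z_eff, same n) and increases top→bottom (higher n).
All are in group 15, so atomic radius increases down the group.
The largest atomic size among these belongs to Sb.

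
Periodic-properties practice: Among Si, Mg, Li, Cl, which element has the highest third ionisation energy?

Li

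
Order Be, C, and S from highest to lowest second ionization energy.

IE_2 is the cost of taking one more electron from the +1 cation: Be⁺ still has 1 valence electron; C⁺ still has 3 valence electrons; S⁺ still has 5 valence electrons.
All are still removing valence electrons, so compare the +1 ions as you would atoms: IE_2 generally rises across a period (higher Z_eff) and falls down a group (larger shell), subject to the usual subshell exceptions.
Valence configurations: Be⁺ [He]2s¹, C⁺ [He]2s²2p¹, S⁺ [Ne]3s²3p³.
The numbers (kJ/mol): Be 1757, C 2353, S 2252.
Putting it together, IE_2: Be < S < C.

C, S, Be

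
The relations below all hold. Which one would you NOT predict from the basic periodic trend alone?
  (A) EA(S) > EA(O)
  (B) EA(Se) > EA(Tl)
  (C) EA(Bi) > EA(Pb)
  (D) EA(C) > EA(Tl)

The general trend: electron affinity increases across a period and decreases down a group.
(A) S (period 3, group 16) vs O (period 2, group 16): the stated order contradicts the simple trend.
(B) Se (period 4, group 16) vs Tl (period 6, group 13): the stated order agrees with the simple trend.
(C) Bi (period 6, group 15) vs Pb (period 6, group 14): the stated order agrees with the simple trend.
(D) C (period 2, group 14) vs Tl (period 6, group 13): the stated order agrees with the simple trend.
The exception is (A): the compact 2p subshell of O repels the added electron more than S's larger 3p does.

(A)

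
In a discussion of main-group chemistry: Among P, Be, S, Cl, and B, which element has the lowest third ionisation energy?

IE_3 is the cost of taking one more electron from the +2 cation: P²⁺ still has 3 valence electrons; Be²⁺ is the bare [He] core; S²⁺ still has 4 valence electrons; Cl²⁺ still has 5 valence electrons; B²⁺ still has 1 valence electron.
Pulling an electron out of a noble-gas core costs far more than removing a remaining valence electron, so Be sits at the high end of IE_3.
Valence configurations: P²⁺ [Ne]3s²3p¹, S²⁺ [Ne]3s²3p², Cl²⁺ [Ne]3s²3p³, B²⁺ [He]2s¹.
Tabulated IE_3 (kJ/mol): P 2914, Be 14849, S 3357, Cl 3822, B 3660.
Putting it together, IE_3: P < S < B < Cl < Be.

P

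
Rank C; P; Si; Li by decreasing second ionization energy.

After 1 electron has been removed, what remains? C⁺ still has 3 valence electrons; P⁺ still has 4 valence electrons; Si⁺ still has 3 valence electrons; Li⁺ is the bare [He] core.
Pulling an electron out of a noble-gas core costs far more than removing a remaining valence electron, so Li sits at the high end of IE_2.
Valence configurations: C⁺ [He]2s²2p¹, P⁺ [Ne]3s²3p², Si⁺ [Ne]3s²3p¹.
Tabulated IE_2 (kJ/mol): C 2353, P 1907, Si 1577, Li 7298.
So the second ionization energies run Si < P < C < Li.

Li > C > P > Si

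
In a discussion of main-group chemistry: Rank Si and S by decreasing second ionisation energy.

S > Si

Consider each +1 ion: Si⁺ still has 3 valence electrons; S⁺ still has 5 valence electrons.
All are still removing valence electrons, so compare the +1 ions as you would atoms: IE_2 generally rises across a period (higher Z_eff) and falls down a group (larger shell), subject to the usual subshell exceptions.
Valence configurations: Si⁺ [Ne]3s²3p¹, S⁺ [Ne]3s²3p³.
Approximate IE_2 values (kJ/mol): Si 1577, S 2252.
Overall IE_2 order: Si < S.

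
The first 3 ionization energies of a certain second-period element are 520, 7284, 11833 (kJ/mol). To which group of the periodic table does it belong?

Group 1

Look for the largest jump between consecutive ionization energies: IE2/IE1 ≈ 14.0, far larger than any earlier ratio.
That jump marks the point where a core electron is being removed. So the atom has 1 valence electron.
A main-group element with 1 valence electron is in group 1.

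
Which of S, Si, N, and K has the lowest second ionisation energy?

Si

After 1 electron has been removed, what remains? S⁺ still has 5 valence electrons; Si⁺ still has 3 valence electrons; N⁺ still has 4 valence electrons; K⁺ is the bare [Ar] core.
Breaking into a closed-shell core is much more expensive than removing a leftover valence electron — K has the largest IE_2 here.
Valence configurations: S⁺ [Ne]3s²3p³, Si⁺ [Ne]3s²3p¹, N⁺ [He]2s²2p².
Approximate IE_2 values (kJ/mol): S 2252, Si 1577, N 2856, K 3052.
Hence IE_2: Si < S < N < K.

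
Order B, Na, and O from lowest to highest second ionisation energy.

Consider each +1 ion: B⁺ still has 2 valence electrons; Na⁺ is the bare [Ne] core; O⁺ still has 5 valence electrons.
Breaking into a closed-shell core is much more expensive than removing a leftover valence electron — Na has the largest IE_2 here.
Valence configurations: B⁺ [He]2s², O⁺ [He]2s²2p³.
Approximate IE_2 values (kJ/mol): B 2427, Na 4562, O 3388.
So the second ionization energies run B < O < Na.

B < O < Na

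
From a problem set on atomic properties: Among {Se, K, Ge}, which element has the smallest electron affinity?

Atoms with high Z_eff and room in the valence shell (especially the halogens) have the most exothermic electron affinities.
All lie in period 4, so electron affinity increases left to right.
The smallest electron affinity among these belongs to K.

K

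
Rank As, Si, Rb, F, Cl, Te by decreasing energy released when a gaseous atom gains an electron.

Electron affinity generally becomes more exothermic across a period toward the halogens and less exothermic down a group.
Here both period and group differ, so the two effects have to be weighed against each other.
As > Rb: both effects reinforce here, so As is clearly the higher of the two.
Si > As: the two effects oppose for this pair; the down-group effect wins (134 vs 78 kJ/mol).
Te > Si: the two effects oppose for this pair; the across-period effect wins (190 vs 134 kJ/mol).
F > Te: both effects reinforce here, so F is clearly the higher of the two.
Cl > F: this pair runs against the simple trend — see the exception note.
Note the exception: Cl has a higher electron affinity than F, contrary to the simple trend — F's small 2p subshell makes the incoming electron feel strong e⁻–e⁻ repulsion, so Cl actually releases more energy on gaining an electron.
Approximate values (kJ/mol): F 328, Si 134, Cl 349, As 78, Rb 47, Te 190.
So from highest to lowest: Cl > F > Te > Si > As > Rb.

Cl > F > Te > Si > As > Rb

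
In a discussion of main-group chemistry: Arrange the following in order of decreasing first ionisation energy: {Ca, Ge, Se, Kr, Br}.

Ca is in period 4, group 2; Ge is in period 4, group 14; Se is in period 4, group 16; Br is in period 4, group 17; Kr is in period 4, group 18.
IE₁ increases left→right with effective nuclear charge and decreases top→bottom as the valence shell moves farther out.
All lie in period 4, so first ionization energy increases left to right.
So from highest to lowest: Kr > Br > Se > Ge > Ca.

Kr > Br > Se > Ge > Ca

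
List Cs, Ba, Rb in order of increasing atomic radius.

Rb is in period 5, group 1; Cs is in period 6, group 1; Ba is in period 6, group 2.
Moving right in a period, electrons are added to the same shell under a stronger nuclear pull, so atoms get smaller; moving down, a new shell is opened and atoms get larger.
Neither a single period nor a single group — weigh both effects.
Rb > Ba: period and group pull opposite ways; the across-period shift dominates (210 vs 196 pm).
Cs > Rb: they share group 1; the group trend gives Cs the larger value.
For reference (pm): Rb 210, Cs 232, Ba 196.
So from smallest to largest: Ba < Rb < Cs.

Ba, Rb, Cs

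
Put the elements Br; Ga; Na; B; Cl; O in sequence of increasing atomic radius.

B is in period 2, group 13; O is in period 2, group 16; Na is in period 3, group 1; Cl is in period 3, group 17; Ga is in period 4, group 13; Br is in period 4, group 17.
Atomic radius shrinks across a period as nuclear charge pulls the same shell inward, and grows down a group as new shells are added.
These span different periods and groups, so the two trends combine.
B > O: both are in period 2; the period trend gives B the larger value.
Cl > B: the two effects oppose for this pair; the down-group effect wins (99 vs 85 pm).
Br > Cl: Br sits below Cl in group 17, so the down-group effect alone puts Br larger.
Ga > Br: both are in period 4; the period trend gives Ga the larger value.
Na > Ga: the two effects oppose for this pair; the across-period effect wins (155 vs 124 pm).
For reference (pm): B 85, O 63, Na 155, Cl 99, Ga 124, Br 114.
So from smallest to largest: O < B < Cl < Br < Ga < Na.

O < B < Cl < Br < Ga < Na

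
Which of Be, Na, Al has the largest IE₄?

After 3 electrons have been removed, what remains? Be³⁺ is already 1 electron into the core; Na³⁺ is already 2 electrons into the core; Al³⁺ is the bare [Ne] core.
All of these are removing an electron from a noble-gas core or deeper; the smaller core (lower principal quantum number) is held far more tightly, and within a period the higher nuclear charge binds the same core more tightly.
Tabulated IE_4 (kJ/mol): Be 21007, Na 9543, Al 11577.
Putting it together, IE_4: Na < Al < Be.

Be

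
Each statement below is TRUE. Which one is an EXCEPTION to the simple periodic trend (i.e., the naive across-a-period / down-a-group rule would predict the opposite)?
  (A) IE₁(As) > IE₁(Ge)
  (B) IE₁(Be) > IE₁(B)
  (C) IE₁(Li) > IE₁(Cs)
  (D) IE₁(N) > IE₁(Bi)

(B)

The general trend: IE₁ increases across a period and decreases down a group.
(A) As (period 4, group 15) vs Ge (period 4, group 14): the stated order agrees with the simple trend.
(B) Be (period 2, group 2) vs B (period 2, group 13): the stated order contradicts the simple trend.
(C) Li (period 2, group 1) vs Cs (period 6, group 1): the stated order agrees with the simple trend.
(D) N (period 2, group 15) vs Bi (period 6, group 15): the stated order agrees with the simple trend.
The exception is (B): removing B's lone 2p electron is easier than breaking Be's filled 2s².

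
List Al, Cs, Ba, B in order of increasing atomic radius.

B is in period 2, group 13; Al is in period 3, group 13; Cs is in period 6, group 1; Ba is in period 6, group 2.
Moving right in a period, electrons are added to the same shell under a stronger nuclear pull, so atoms get smaller; moving down, a new shell is opened and atoms get larger.
Here both period and group differ, so the two effects have to be weighed against each other.
Al > B: Al sits below B in group 13, so the down-group effect alone puts Al larger.
Ba > Al: relative to Al, both the across-period and down-group shifts push Ba's atomic radius up.
Cs > Ba: both are in period 6; the period trend gives Cs the larger value.
For reference (pm): B 85, Al 126, Cs 232, Ba 196.
So from smallest to largest: B < Al < Ba < Cs.

B < Al < Ba < Cs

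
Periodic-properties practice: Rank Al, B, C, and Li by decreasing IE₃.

IE_3 is the cost of taking one more electron from the +2 cation: Al²⁺ still has 1 valence electron; B²⁺ still has 1 valence electron; C²⁺ still has 2 valence electrons; Li²⁺ is already 1 electron into the core.
Pulling an electron out of a noble-gas core costs far more than removing a remaining valence electron, so Li sits at the high end of IE_3.
Valence configurations: Al²⁺ [Ne]3s¹, B²⁺ [He]2s¹, C²⁺ [He]2s².
Tabulated IE_3 (kJ/mol): Al 2745, B 3660, C 4620, Li 11815.
Overall IE_3 order: Al < B < C < Li.

Li > C > B > Al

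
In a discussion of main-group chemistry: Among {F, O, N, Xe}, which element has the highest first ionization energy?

N is in period 2, group 15; O is in period 2, group 16; F is in period 2, group 17; Xe is in period 5, group 18.
Across a period the outer electron is held more tightly (higher IE₁); down a group it sits in a higher shell, more shielded, and comes off more easily.
Neither a single period nor a single group — weigh both effects.
O > Xe: the two effects oppose for this pair; the down-group effect wins (1314 vs 1170 kJ/mol).
N > O: this pair runs against the simple trend — see the exception note.
F > N: both are in period 2; the period trend gives F the larger value.
Note the exception: N has a higher first ionization energy than O, contrary to the simple trend — pairing an electron in O's 2p⁴ costs repulsion energy, so O ionizes more easily than half-filled N (2p³).
Tabulated first ionization energy (kJ/mol): N 1402, O 1314, F 1681, Xe 1170.
The highest first ionization energy among these belongs to F.

F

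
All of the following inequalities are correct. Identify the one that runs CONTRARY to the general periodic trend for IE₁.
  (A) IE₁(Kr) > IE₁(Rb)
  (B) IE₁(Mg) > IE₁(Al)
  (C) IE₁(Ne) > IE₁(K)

(B)

The general trend: IE₁ increases across a period and decreases down a group.
(A) Kr (period 4, group 18) vs Rb (period 5, group 1): the stated order agrees with the simple trend.
(B) Mg (period 3, group 2) vs Al (period 3, group 13): the stated order contradicts the simple trend.
(C) Ne (period 2, group 18) vs K (period 4, group 1): the stated order agrees with the simple trend.
The exception is (B): Al's single 3p electron is easier to remove than one from Mg's filled 3s².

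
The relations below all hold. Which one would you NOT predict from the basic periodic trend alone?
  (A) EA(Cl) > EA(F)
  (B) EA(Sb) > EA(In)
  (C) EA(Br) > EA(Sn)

(A)

The general trend: electron affinity increases across a period and decreases down a group.
(A) Cl (period 3, group 17) vs F (period 2, group 17): the stated order contradicts the simple trend.
(B) Sb (period 5, group 15) vs In (period 5, group 13): the stated order agrees with the simple trend.
(C) Br (period 4, group 17) vs Sn (period 5, group 14): the stated order agrees with the simple trend.
The exception is (A): F's small 2p subshell makes the incoming electron feel strong e⁻–e⁻ repulsion, so Cl actually releases more energy on gaining an electron.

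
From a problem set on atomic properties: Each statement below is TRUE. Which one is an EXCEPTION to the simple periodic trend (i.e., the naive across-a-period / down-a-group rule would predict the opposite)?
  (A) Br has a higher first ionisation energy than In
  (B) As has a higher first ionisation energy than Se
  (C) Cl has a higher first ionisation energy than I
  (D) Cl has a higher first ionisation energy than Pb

The general trend: first ionisation energy increases across a period and decreases down a group.
(A) Br (period 4, group 17) vs In (period 5, group 13): the stated order agrees with the simple trend.
(B) As (period 4, group 15) vs Se (period 4, group 16): the stated order contradicts the simple trend.
(C) Cl (period 3, group 17) vs I (period 5, group 17): the stated order agrees with the simple trend.
(D) Cl (period 3, group 17) vs Pb (period 6, group 14): the stated order agrees with the simple trend.
The exception is (B): Se (4p⁴) ionizes more easily than half-filled As (4p³).

(B)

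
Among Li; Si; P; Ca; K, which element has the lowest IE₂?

Ca

The second ionization energy removes an electron from the +1 ion. For each element: Li⁺ is the bare [He] core; Si⁺ still has 3 valence electrons; P⁺ still has 4 valence electrons; Ca⁺ still has 1 valence electron; K⁺ is the bare [Ar] core.
Core electrons are held far more tightly than valence electrons, so K and Li top the IE_2 order.
Valence configurations: Si⁺ [Ne]3s²3p¹, P⁺ [Ne]3s²3p², Ca⁺ [Ar]4s¹.
Approximate IE_2 values (kJ/mol): Li 7298, Si 1577, P 1907, Ca 1145, K 3052.
Overall IE_2 order: Ca < Si < P < K < Li.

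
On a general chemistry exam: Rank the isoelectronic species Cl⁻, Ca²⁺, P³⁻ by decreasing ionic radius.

All of these have 18 electrons, so size is governed by nuclear charge alone: the more protons, the stronger the pull on the same electron cloud, and the smaller the ion.
Nuclear charges: Ca²⁺ (Z=20), Cl⁻ (Z=17), P³⁻ (Z=15).
Largest to smallest: P³⁻ > Cl⁻ > Ca²⁺.

P³⁻ > Cl⁻ > Ca²⁺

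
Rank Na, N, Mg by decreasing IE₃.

Mg, Na, N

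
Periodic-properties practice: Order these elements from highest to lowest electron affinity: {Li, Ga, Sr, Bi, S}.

S > Bi > Li > Ga > Sr

Li is in period 2, group 1; S is in period 3, group 16; Ga is in period 4, group 13; Sr is in period 5, group 2; Bi is in period 6, group 15.
Electron affinity generally becomes more exothermic across a period toward the halogens and less exothermic down a group.
Neither a single period nor a single group — weigh both effects.
Ga > Sr: relative to Sr, both the across-period and down-group shifts push Ga's electron affinity up.
Li > Ga: the two effects oppose for this pair; the down-group effect wins (60 vs 29 kJ/mol).
Bi > Li: the two effects oppose for this pair; the across-period effect wins (91 vs 60 kJ/mol).
S > Bi: relative to Bi, both the across-period and down-group shifts push S's electron affinity up.
Approximate values (kJ/mol): Li 60, S 200, Ga 29, Sr 5, Bi 91.
So from highest to lowest: S > Bi > Li > Ga > Sr.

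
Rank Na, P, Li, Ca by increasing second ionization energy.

Ca, P, Na, Li

IE_2 is the cost of taking one more electron from the +1 cation: Na⁺ is the bare [Ne] core; P⁺ still has 4 valence electrons; Li⁺ is the bare [He] core; Ca⁺ still has 1 valence electron.
Pulling an electron out of a noble-gas core costs far more than removing a remaining valence electron, so Na and Li sit at the high end of IE_2.
Valence configurations: P⁺ [Ne]3s²3p², Ca⁺ [Ar]4s¹.
Approximate IE_2 values (kJ/mol): Na 4562, P 1907, Li 7298, Ca 1145.
Putting it together, IE_2: Ca < P < Na < Li.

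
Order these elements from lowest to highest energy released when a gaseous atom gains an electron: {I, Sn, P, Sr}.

Sr < P < Sn < I

EA tends to increase across a period and decrease down a group, though the pattern is less regular than for IE or radius.
These span different periods and groups, so the two trends combine.
P > Sr: relative to Sr, both the across-period and down-group shifts push P's electron affinity up.
Sn > P: this pair runs against the simple trend — see the exception note.
I > Sn: I lies to the right of Sn in period 5, so the across-period effect alone puts I higher.
Note the exception: Sn has a higher electron affinity than P, contrary to the simple trend — adding an electron to P's half-filled np³ subshell costs electron-pairing energy.
For reference (kJ/mol): P 72, Sr 5, Sn 107, I 295.
So from lowest to highest: Sr < P < Sn < I.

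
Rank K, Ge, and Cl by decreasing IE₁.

Cl is in period 3, group 17; K is in period 4, group 1; Ge is in period 4, group 14.
IE₁ increases left→right with effective nuclear charge and decreases top→bottom as the valence shell moves farther out.
Here both period and group differ, so the two effects have to be weighed against each other.
Ge > K: Ge lies to the right of K in period 4, so the across-period effect alone puts Ge higher.
Cl > Ge: relative to Ge, both the across-period and down-group shifts push Cl's first ionization energy up.
For reference (kJ/mol): Cl 1251, K 419, Ge 762.
So from highest to lowest: Cl > Ge > K.

Cl, Ge, K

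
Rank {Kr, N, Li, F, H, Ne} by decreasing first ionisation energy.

H is in period 1, group 1; Li is in period 2, group 1; N is in period 2, group 15; F is in period 2, group 17; Ne is in period 2, group 18; Kr is in period 4, group 18.
IE₁ increases left→right with effective nuclear charge and decreases top→bottom as the valence shell moves farther out.
Neither a single period nor a single group — weigh both effects.
H > Li: H sits above Li in group 1, so the down-group effect alone puts H higher.
Kr > H: the two effects oppose for this pair; the across-period effect wins (1351 vs 1312 kJ/mol).
N > Kr: the two effects oppose for this pair; the down-group effect wins (1402 vs 1351 kJ/mol).
F > N: F lies to the right of N in period 2, so the across-period effect alone puts F higher.
Ne > F: both are in period 2; the period trend gives Ne the larger value.
For reference (kJ/mol): H 1312, Li 520, N 1402, F 1681, Ne 2081, Kr 1351.
So from highest to lowest: Ne > F > N > Kr > H > Li.

Ne > F > N > Kr > H > Li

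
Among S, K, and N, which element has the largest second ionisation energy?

Consider each +1 ion: S⁺ still has 5 valence electrons; K⁺ is the bare [Ar] core; N⁺ still has 4 valence electrons.
Pulling an electron out of a noble-gas core costs far more than removing a remaining valence electron, so K sits at the high end of IE_2.
Valence configurations: S⁺ [Ne]3s²3p³, N⁺ [He]2s²2p².
Approximate IE_2 values (kJ/mol): S 2252, K 3052, N 2856.
Overall IE_2 order: S < N < K.

K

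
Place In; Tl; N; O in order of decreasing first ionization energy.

N > O > Tl > In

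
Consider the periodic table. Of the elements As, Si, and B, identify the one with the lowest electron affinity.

B

B is in period 2, group 13; Si is in period 3, group 14; As is in period 4, group 15.
EA tends to increase across a period and decrease down a group, though the pattern is less regular than for IE or radius.
These sit on a diagonal, where the across-period and down-group effects partly cancel.
As > B: the two effects oppose for this pair; the across-period effect wins (78 vs 27 kJ/mol).
Si > As: the two effects oppose for this pair; the down-group effect wins (134 vs 78 kJ/mol).
Approximate values (kJ/mol): B 27, Si 134, As 78.
The lowest electron affinity among these belongs to B.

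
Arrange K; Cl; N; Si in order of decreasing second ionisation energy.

K > N > Cl > Si

After 1 electron has been removed, what remains? K⁺ is the bare [Ar] core; Cl⁺ still has 6 valence electrons; N⁺ still has 4 valence electrons; Si⁺ still has 3 valence electrons.
Pulling an electron out of a noble-gas core costs far more than removing a remaining valence electron, so K sits at the high end of IE_2.
Valence configurations: Cl⁺ [Ne]3s²3p⁴, N⁺ [He]2s²2p², Si⁺ [Ne]3s²3p¹.
Approximate IE_2 values (kJ/mol): K 3052, Cl 2298, N 2856, Si 1577.
Overall IE_2 order: Si < Cl < N < K.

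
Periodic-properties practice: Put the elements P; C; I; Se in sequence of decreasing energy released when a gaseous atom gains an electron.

I > Se > C > P

C is in period 2, group 14; P is in period 3, group 15; Se is in period 4, group 16; I is in period 5, group 17.
Adding an electron releases more energy for atoms nearer the top right (short of the noble gases).
A diagonal step moves right (one effect) and down (the opposite effect) at once.
C > P: the two effects oppose for this pair; the down-group effect wins (122 vs 72 kJ/mol).
Se > C: the two effects oppose for this pair; the across-period effect wins (195 vs 122 kJ/mol).
I > Se: period and group pull opposite ways; the across-period shift dominates (295 vs 195 kJ/mol).
Tabulated electron affinity (kJ/mol): C 122, P 72, Se 195, I 295.
So from highest to lowest: I > Se > C > P.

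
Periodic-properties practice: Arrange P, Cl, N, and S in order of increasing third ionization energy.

P < S < Cl < N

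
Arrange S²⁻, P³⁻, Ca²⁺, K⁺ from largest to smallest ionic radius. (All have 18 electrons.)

P³⁻, S²⁻, K⁺, Ca²⁺

All of these have 18 electrons, so size is governed by nuclear charge alone: the more protons, the stronger the pull on the same electron cloud, and the smaller the ion.
Nuclear charges: Ca²⁺ (Z=20), K⁺ (Z=19), S²⁻ (Z=16), P³⁻ (Z=15).
Largest to smallest: P³⁻ > S²⁻ > K⁺ > Ca²⁺.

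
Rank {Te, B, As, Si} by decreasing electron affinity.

Te > Si > As > B

B is in period 2, group 13; Si is in period 3, group 14; As is in period 4, group 15; Te is in period 5, group 16.
Atoms with high Z_eff and room in the valence shell (especially the halogens) have the most exothermic electron affinities.
These sit on a diagonal, where the across-period and down-group effects partly cancel.
As > B: period and group pull opposite ways; the across-period shift dominates (78 vs 27 kJ/mol).
Si > As: period and group pull opposite ways; the down-group shift dominates (134 vs 78 kJ/mol).
Te > Si: period and group pull opposite ways; the across-period shift dominates (190 vs 134 kJ/mol).
Tabulated electron affinity (kJ/mol): B 27, Si 134, As 78, Te 190.
So from highest to lowest: Te > Si > As > B.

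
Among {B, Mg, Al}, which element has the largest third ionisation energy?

Mg

IE_3 is the cost of taking one more electron from the +2 cation: B²⁺ still has 1 valence electron; Mg²⁺ is the bare [Ne] core; Al²⁺ still has 1 valence electron.
Pulling an electron out of a noble-gas core costs far more than removing a remaining valence electron, so Mg sits at the high end of IE_3.
Valence configurations: B²⁺ [He]2s¹, Al²⁺ [Ne]3s¹.
The numbers (kJ/mol): B 3660, Mg 7733, Al 2745.
Putting it together, IE_3: Al < B < Mg.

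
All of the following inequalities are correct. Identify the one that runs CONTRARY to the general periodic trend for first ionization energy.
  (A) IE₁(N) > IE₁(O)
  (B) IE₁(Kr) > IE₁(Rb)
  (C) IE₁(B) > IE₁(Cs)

(A)

The general trend: first ionization energy increases across a period and decreases down a group.
(A) N (period 2, group 15) vs O (period 2, group 16): the stated order contradicts the simple trend.
(B) Kr (period 4, group 18) vs Rb (period 5, group 1): the stated order agrees with the simple trend.
(C) B (period 2, group 13) vs Cs (period 6, group 1): the stated order agrees with the simple trend.
The exception is (A): pairing an electron in O's 2p⁴ costs repulsion energy, so O ionizes more easily than half-filled N (2p³).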